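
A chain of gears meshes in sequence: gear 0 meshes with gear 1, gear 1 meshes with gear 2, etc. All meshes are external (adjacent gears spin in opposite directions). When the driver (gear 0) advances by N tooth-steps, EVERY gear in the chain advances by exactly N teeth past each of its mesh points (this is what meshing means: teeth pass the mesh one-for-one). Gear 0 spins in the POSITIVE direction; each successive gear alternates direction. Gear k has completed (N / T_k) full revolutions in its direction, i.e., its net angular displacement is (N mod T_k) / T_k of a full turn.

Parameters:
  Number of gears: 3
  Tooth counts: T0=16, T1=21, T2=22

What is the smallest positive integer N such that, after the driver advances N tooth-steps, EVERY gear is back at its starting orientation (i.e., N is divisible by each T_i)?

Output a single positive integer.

Gear k returns to start when N is a multiple of T_k.
All gears at start simultaneously when N is a common multiple of [16, 21, 22]; the smallest such N is lcm(16, 21, 22).
Start: lcm = T0 = 16
Fold in T1=21: gcd(16, 21) = 1; lcm(16, 21) = 16 * 21 / 1 = 336 / 1 = 336
Fold in T2=22: gcd(336, 22) = 2; lcm(336, 22) = 336 * 22 / 2 = 7392 / 2 = 3696
Full cycle length = 3696

Answer: 3696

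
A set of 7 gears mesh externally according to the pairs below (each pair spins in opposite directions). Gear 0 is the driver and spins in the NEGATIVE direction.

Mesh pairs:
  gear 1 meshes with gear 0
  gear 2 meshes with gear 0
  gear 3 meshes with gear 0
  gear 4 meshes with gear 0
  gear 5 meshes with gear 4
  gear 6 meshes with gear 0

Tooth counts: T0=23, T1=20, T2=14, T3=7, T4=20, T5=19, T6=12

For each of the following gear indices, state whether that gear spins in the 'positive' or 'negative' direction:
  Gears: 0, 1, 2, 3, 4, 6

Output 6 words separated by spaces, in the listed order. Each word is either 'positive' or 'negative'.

Answer: negative positive positive positive positive positive

Derivation:
Gear 0 (driver): negative (depth 0)
  gear 1: meshes with gear 0 -> depth 1 -> positive (opposite of gear 0)
  gear 2: meshes with gear 0 -> depth 1 -> positive (opposite of gear 0)
  gear 3: meshes with gear 0 -> depth 1 -> positive (opposite of gear 0)
  gear 4: meshes with gear 0 -> depth 1 -> positive (opposite of gear 0)
  gear 5: meshes with gear 4 -> depth 2 -> negative (opposite of gear 4)
  gear 6: meshes with gear 0 -> depth 1 -> positive (opposite of gear 0)
Queried indices 0, 1, 2, 3, 4, 6 -> negative, positive, positive, positive, positive, positive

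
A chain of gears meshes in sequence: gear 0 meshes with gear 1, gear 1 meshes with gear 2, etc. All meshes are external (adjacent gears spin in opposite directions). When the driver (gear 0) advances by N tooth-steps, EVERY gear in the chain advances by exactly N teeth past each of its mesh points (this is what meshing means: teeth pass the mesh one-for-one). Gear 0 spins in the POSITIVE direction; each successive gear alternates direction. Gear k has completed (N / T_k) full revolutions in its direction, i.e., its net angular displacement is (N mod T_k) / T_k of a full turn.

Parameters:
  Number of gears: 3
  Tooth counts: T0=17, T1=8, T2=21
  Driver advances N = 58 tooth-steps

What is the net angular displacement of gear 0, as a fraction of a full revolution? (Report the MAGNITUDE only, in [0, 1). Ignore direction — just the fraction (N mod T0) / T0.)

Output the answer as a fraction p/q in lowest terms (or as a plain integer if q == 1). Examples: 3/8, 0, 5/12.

Chain of 3 gears, tooth counts: [17, 8, 21]
  gear 0: T0=17, direction=positive, advance = 58 mod 17 = 7 teeth = 7/17 turn
  gear 1: T1=8, direction=negative, advance = 58 mod 8 = 2 teeth = 2/8 turn
  gear 2: T2=21, direction=positive, advance = 58 mod 21 = 16 teeth = 16/21 turn
Gear 0: 58 mod 17 = 7
Fraction = 7 / 17 = 7/17 (gcd(7,17)=1) = 7/17

Answer: 7/17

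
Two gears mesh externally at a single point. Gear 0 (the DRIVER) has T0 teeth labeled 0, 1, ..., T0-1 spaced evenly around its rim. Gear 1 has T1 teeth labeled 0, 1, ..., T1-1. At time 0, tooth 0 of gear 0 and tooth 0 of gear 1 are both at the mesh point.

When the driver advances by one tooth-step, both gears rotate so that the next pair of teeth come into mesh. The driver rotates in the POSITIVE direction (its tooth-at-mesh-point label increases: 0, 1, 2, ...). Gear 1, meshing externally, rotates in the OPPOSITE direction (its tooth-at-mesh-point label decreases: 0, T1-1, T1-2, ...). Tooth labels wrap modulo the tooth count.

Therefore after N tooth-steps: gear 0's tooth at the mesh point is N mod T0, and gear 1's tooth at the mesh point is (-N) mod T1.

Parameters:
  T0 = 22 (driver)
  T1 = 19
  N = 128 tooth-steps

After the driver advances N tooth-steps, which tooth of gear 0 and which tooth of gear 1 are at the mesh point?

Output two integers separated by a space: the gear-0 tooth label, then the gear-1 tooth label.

Gear 0 (driver, T0=22): tooth at mesh = N mod T0
  128 = 5 * 22 + 18, so 128 mod 22 = 18
  gear 0 tooth = 18
Gear 1 (driven, T1=19): tooth at mesh = (-N) mod T1
  128 = 6 * 19 + 14, so 128 mod 19 = 14
  (-128) mod 19 = (-14) mod 19 = 19 - 14 = 5
Mesh after 128 steps: gear-0 tooth 18 meets gear-1 tooth 5

Answer: 18 5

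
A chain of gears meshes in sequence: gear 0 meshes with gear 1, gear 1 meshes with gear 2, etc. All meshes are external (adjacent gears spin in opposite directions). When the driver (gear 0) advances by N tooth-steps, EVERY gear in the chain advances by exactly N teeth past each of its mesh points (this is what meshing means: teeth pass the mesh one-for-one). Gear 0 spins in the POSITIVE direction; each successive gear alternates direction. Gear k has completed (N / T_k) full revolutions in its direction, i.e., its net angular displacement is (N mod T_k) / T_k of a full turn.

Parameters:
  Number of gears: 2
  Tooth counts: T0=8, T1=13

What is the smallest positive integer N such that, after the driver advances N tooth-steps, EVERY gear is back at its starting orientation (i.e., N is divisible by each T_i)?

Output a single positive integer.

Gear k returns to start when N is a multiple of T_k.
All gears at start simultaneously when N is a common multiple of [8, 13]; the smallest such N is lcm(8, 13).
Start: lcm = T0 = 8
Fold in T1=13: gcd(8, 13) = 1; lcm(8, 13) = 8 * 13 / 1 = 104 / 1 = 104
Full cycle length = 104

Answer: 104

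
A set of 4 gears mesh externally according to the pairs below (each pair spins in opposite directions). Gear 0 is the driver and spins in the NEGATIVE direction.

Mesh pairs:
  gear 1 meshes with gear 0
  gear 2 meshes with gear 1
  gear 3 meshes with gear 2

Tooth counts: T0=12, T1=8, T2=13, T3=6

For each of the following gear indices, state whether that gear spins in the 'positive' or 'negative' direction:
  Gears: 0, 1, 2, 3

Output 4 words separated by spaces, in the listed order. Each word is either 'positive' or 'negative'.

Answer: negative positive negative positive

Derivation:
Gear 0 (driver): negative (depth 0)
  gear 1: meshes with gear 0 -> depth 1 -> positive (opposite of gear 0)
  gear 2: meshes with gear 1 -> depth 2 -> negative (opposite of gear 1)
  gear 3: meshes with gear 2 -> depth 3 -> positive (opposite of gear 2)
Queried indices 0, 1, 2, 3 -> negative, positive, negative, positive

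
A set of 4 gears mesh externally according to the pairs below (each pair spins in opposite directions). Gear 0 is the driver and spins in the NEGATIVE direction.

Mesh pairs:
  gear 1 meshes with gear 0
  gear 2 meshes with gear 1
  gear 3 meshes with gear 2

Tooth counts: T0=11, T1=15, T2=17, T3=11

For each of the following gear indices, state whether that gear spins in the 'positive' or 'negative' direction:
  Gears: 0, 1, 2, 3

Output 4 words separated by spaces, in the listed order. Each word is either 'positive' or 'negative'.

Gear 0 (driver): negative (depth 0)
  gear 1: meshes with gear 0 -> depth 1 -> positive (opposite of gear 0)
  gear 2: meshes with gear 1 -> depth 2 -> negative (opposite of gear 1)
  gear 3: meshes with gear 2 -> depth 3 -> positive (opposite of gear 2)
Queried indices 0, 1, 2, 3 -> negative, positive, negative, positive

Answer: negative positive negative positive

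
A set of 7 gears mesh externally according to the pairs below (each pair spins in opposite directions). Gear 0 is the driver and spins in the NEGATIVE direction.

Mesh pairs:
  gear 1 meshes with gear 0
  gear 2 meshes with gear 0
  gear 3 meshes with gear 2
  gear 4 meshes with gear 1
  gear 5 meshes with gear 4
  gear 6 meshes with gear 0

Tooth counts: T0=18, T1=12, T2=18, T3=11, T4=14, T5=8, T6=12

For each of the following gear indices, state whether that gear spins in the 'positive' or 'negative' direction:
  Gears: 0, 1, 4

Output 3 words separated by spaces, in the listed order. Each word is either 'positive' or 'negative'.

Gear 0 (driver): negative (depth 0)
  gear 1: meshes with gear 0 -> depth 1 -> positive (opposite of gear 0)
  gear 2: meshes with gear 0 -> depth 1 -> positive (opposite of gear 0)
  gear 3: meshes with gear 2 -> depth 2 -> negative (opposite of gear 2)
  gear 4: meshes with gear 1 -> depth 2 -> negative (opposite of gear 1)
  gear 5: meshes with gear 4 -> depth 3 -> positive (opposite of gear 4)
  gear 6: meshes with gear 0 -> depth 1 -> positive (opposite of gear 0)
Queried indices 0, 1, 4 -> negative, positive, negative

Answer: negative positive negative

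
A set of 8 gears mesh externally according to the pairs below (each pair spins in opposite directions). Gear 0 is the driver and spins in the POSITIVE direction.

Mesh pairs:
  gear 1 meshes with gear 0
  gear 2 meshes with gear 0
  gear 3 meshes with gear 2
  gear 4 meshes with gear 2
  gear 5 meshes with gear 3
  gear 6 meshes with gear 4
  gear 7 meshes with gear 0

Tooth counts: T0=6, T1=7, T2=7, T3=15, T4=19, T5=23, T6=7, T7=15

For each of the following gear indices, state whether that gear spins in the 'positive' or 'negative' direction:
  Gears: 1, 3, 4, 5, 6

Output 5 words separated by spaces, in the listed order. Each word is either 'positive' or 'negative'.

Answer: negative positive positive negative negative

Derivation:
Gear 0 (driver): positive (depth 0)
  gear 1: meshes with gear 0 -> depth 1 -> negative (opposite of gear 0)
  gear 2: meshes with gear 0 -> depth 1 -> negative (opposite of gear 0)
  gear 3: meshes with gear 2 -> depth 2 -> positive (opposite of gear 2)
  gear 4: meshes with gear 2 -> depth 2 -> positive (opposite of gear 2)
  gear 5: meshes with gear 3 -> depth 3 -> negative (opposite of gear 3)
  gear 6: meshes with gear 4 -> depth 3 -> negative (opposite of gear 4)
  gear 7: meshes with gear 0 -> depth 1 -> negative (opposite of gear 0)
Queried indices 1, 3, 4, 5, 6 -> negative, positive, positive, negative, negative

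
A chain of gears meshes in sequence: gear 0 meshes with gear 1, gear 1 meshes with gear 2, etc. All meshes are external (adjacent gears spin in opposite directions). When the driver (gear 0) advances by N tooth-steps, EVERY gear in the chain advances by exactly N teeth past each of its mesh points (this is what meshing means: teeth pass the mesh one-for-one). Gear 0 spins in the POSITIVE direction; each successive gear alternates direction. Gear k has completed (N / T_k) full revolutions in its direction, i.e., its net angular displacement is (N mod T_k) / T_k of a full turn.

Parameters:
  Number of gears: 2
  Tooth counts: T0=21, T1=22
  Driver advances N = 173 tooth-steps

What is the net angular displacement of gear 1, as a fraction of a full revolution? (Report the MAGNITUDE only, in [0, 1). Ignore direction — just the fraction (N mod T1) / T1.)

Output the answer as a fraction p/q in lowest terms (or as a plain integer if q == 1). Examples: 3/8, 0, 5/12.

Chain of 2 gears, tooth counts: [21, 22]
  gear 0: T0=21, direction=positive, advance = 173 mod 21 = 5 teeth = 5/21 turn
  gear 1: T1=22, direction=negative, advance = 173 mod 22 = 19 teeth = 19/22 turn
Gear 1: 173 mod 22 = 19
Fraction = 19 / 22 = 19/22 (gcd(19,22)=1) = 19/22

Answer: 19/22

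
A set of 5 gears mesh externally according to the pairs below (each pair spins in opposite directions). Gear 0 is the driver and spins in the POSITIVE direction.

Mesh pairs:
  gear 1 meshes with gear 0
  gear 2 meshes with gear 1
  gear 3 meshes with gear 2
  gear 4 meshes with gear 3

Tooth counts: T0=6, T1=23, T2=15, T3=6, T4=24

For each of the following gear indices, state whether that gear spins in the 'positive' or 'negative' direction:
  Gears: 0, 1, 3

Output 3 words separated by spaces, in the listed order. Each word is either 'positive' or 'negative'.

Answer: positive negative negative

Derivation:
Gear 0 (driver): positive (depth 0)
  gear 1: meshes with gear 0 -> depth 1 -> negative (opposite of gear 0)
  gear 2: meshes with gear 1 -> depth 2 -> positive (opposite of gear 1)
  gear 3: meshes with gear 2 -> depth 3 -> negative (opposite of gear 2)
  gear 4: meshes with gear 3 -> depth 4 -> positive (opposite of gear 3)
Queried indices 0, 1, 3 -> positive, negative, negative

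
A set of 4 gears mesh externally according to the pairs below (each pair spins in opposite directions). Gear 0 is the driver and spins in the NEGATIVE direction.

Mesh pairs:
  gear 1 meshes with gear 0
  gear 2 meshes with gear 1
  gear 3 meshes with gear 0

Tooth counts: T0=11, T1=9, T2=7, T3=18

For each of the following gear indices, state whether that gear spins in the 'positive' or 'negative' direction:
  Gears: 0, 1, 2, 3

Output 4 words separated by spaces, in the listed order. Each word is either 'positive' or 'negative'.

Answer: negative positive negative positive

Derivation:
Gear 0 (driver): negative (depth 0)
  gear 1: meshes with gear 0 -> depth 1 -> positive (opposite of gear 0)
  gear 2: meshes with gear 1 -> depth 2 -> negative (opposite of gear 1)
  gear 3: meshes with gear 0 -> depth 1 -> positive (opposite of gear 0)
Queried indices 0, 1, 2, 3 -> negative, positive, negative, positive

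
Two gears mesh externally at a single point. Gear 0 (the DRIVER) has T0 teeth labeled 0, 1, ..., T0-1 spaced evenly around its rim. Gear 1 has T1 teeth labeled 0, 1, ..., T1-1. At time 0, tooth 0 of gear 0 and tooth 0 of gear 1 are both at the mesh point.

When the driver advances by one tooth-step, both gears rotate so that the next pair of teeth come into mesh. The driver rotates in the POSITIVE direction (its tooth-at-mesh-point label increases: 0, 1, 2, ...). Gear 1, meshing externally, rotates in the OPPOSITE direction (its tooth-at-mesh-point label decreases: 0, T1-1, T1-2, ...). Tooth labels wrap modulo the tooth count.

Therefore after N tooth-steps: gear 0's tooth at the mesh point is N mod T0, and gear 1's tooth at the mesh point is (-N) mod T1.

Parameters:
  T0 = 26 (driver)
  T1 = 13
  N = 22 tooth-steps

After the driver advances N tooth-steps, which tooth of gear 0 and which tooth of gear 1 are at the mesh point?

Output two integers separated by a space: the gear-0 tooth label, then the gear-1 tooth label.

Gear 0 (driver, T0=26): tooth at mesh = N mod T0
  22 = 0 * 26 + 22, so 22 mod 26 = 22
  gear 0 tooth = 22
Gear 1 (driven, T1=13): tooth at mesh = (-N) mod T1
  22 = 1 * 13 + 9, so 22 mod 13 = 9
  (-22) mod 13 = (-9) mod 13 = 13 - 9 = 4
Mesh after 22 steps: gear-0 tooth 22 meets gear-1 tooth 4

Answer: 22 4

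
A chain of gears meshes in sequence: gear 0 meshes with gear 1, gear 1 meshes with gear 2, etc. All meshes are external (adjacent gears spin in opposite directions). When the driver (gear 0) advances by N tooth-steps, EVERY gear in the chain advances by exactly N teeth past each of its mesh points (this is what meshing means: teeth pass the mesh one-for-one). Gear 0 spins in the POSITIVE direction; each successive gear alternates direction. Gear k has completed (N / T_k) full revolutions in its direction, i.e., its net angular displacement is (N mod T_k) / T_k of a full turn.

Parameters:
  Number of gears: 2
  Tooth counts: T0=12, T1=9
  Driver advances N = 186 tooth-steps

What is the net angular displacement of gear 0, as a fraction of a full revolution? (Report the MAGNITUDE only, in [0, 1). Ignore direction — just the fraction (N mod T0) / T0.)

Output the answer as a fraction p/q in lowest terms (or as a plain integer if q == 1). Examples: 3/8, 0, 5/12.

Chain of 2 gears, tooth counts: [12, 9]
  gear 0: T0=12, direction=positive, advance = 186 mod 12 = 6 teeth = 6/12 turn
  gear 1: T1=9, direction=negative, advance = 186 mod 9 = 6 teeth = 6/9 turn
Gear 0: 186 mod 12 = 6
Fraction = 6 / 12 = 1/2 (gcd(6,12)=6) = 1/2

Answer: 1/2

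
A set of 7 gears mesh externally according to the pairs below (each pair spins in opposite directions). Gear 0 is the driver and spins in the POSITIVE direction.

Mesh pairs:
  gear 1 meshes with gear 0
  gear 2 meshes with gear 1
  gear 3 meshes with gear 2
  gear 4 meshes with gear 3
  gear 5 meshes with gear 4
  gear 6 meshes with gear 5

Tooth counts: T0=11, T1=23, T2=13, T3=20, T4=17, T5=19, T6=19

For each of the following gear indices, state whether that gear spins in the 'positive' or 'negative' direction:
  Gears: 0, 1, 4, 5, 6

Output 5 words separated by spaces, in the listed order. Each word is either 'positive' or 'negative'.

Answer: positive negative positive negative positive

Derivation:
Gear 0 (driver): positive (depth 0)
  gear 1: meshes with gear 0 -> depth 1 -> negative (opposite of gear 0)
  gear 2: meshes with gear 1 -> depth 2 -> positive (opposite of gear 1)
  gear 3: meshes with gear 2 -> depth 3 -> negative (opposite of gear 2)
  gear 4: meshes with gear 3 -> depth 4 -> positive (opposite of gear 3)
  gear 5: meshes with gear 4 -> depth 5 -> negative (opposite of gear 4)
  gear 6: meshes with gear 5 -> depth 6 -> positive (opposite of gear 5)
Queried indices 0, 1, 4, 5, 6 -> positive, negative, positive, negative, positive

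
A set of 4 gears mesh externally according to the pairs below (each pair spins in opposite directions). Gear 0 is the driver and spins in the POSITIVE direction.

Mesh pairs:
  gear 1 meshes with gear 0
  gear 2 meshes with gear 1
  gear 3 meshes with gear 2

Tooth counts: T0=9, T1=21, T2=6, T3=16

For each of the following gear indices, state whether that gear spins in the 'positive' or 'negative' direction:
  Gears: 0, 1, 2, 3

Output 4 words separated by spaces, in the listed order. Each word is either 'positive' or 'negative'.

Answer: positive negative positive negative

Derivation:
Gear 0 (driver): positive (depth 0)
  gear 1: meshes with gear 0 -> depth 1 -> negative (opposite of gear 0)
  gear 2: meshes with gear 1 -> depth 2 -> positive (opposite of gear 1)
  gear 3: meshes with gear 2 -> depth 3 -> negative (opposite of gear 2)
Queried indices 0, 1, 2, 3 -> positive, negative, positive, negative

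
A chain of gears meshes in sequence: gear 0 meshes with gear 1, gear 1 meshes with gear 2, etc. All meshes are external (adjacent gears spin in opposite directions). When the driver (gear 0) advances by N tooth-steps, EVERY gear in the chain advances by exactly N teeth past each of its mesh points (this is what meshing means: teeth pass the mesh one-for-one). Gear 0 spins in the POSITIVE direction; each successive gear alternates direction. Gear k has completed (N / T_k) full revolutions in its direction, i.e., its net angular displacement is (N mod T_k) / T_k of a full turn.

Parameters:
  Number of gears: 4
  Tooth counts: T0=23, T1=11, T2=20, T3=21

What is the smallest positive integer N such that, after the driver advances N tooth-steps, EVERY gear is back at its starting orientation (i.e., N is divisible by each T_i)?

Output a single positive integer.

Gear k returns to start when N is a multiple of T_k.
All gears at start simultaneously when N is a common multiple of [23, 11, 20, 21]; the smallest such N is lcm(23, 11, 20, 21).
Start: lcm = T0 = 23
Fold in T1=11: gcd(23, 11) = 1; lcm(23, 11) = 23 * 11 / 1 = 253 / 1 = 253
Fold in T2=20: gcd(253, 20) = 1; lcm(253, 20) = 253 * 20 / 1 = 5060 / 1 = 5060
Fold in T3=21: gcd(5060, 21) = 1; lcm(5060, 21) = 5060 * 21 / 1 = 106260 / 1 = 106260
Full cycle length = 106260

Answer: 106260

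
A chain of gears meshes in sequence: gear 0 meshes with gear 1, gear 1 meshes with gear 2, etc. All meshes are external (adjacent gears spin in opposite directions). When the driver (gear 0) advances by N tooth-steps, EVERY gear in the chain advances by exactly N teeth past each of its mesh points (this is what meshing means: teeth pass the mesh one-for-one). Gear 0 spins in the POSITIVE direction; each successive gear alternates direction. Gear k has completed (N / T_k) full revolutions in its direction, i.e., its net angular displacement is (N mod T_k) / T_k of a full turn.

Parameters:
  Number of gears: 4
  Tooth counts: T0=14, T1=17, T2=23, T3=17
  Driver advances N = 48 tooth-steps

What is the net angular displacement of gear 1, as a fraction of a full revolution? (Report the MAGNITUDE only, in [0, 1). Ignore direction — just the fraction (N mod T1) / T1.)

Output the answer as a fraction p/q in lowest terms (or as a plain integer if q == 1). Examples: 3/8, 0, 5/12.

Chain of 4 gears, tooth counts: [14, 17, 23, 17]
  gear 0: T0=14, direction=positive, advance = 48 mod 14 = 6 teeth = 6/14 turn
  gear 1: T1=17, direction=negative, advance = 48 mod 17 = 14 teeth = 14/17 turn
  gear 2: T2=23, direction=positive, advance = 48 mod 23 = 2 teeth = 2/23 turn
  gear 3: T3=17, direction=negative, advance = 48 mod 17 = 14 teeth = 14/17 turn
Gear 1: 48 mod 17 = 14
Fraction = 14 / 17 = 14/17 (gcd(14,17)=1) = 14/17

Answer: 14/17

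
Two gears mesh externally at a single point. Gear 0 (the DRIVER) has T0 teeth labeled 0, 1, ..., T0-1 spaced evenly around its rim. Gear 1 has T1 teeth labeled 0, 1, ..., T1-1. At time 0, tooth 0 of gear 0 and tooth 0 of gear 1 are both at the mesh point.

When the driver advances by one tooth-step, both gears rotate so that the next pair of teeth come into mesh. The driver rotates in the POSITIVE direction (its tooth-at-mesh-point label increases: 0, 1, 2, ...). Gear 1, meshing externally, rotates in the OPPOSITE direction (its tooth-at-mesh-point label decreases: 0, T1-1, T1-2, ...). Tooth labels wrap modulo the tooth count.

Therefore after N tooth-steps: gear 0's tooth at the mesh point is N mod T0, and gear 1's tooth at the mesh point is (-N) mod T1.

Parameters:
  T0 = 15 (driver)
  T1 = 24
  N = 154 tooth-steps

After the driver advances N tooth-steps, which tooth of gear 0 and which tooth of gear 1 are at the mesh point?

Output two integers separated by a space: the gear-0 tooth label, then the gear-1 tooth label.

Answer: 4 14

Derivation:
Gear 0 (driver, T0=15): tooth at mesh = N mod T0
  154 = 10 * 15 + 4, so 154 mod 15 = 4
  gear 0 tooth = 4
Gear 1 (driven, T1=24): tooth at mesh = (-N) mod T1
  154 = 6 * 24 + 10, so 154 mod 24 = 10
  (-154) mod 24 = (-10) mod 24 = 24 - 10 = 14
Mesh after 154 steps: gear-0 tooth 4 meets gear-1 tooth 14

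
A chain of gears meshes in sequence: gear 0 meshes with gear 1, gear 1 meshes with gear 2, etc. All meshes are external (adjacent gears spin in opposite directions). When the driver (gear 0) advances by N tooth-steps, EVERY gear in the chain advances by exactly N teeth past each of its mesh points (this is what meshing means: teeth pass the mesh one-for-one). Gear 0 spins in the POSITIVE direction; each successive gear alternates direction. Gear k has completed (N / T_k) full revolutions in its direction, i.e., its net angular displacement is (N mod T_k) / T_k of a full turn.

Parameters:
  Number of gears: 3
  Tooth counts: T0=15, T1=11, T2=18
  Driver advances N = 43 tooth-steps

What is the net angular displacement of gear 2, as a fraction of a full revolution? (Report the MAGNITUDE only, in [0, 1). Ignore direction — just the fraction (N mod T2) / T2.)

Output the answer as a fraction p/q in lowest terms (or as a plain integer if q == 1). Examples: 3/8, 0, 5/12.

Chain of 3 gears, tooth counts: [15, 11, 18]
  gear 0: T0=15, direction=positive, advance = 43 mod 15 = 13 teeth = 13/15 turn
  gear 1: T1=11, direction=negative, advance = 43 mod 11 = 10 teeth = 10/11 turn
  gear 2: T2=18, direction=positive, advance = 43 mod 18 = 7 teeth = 7/18 turn
Gear 2: 43 mod 18 = 7
Fraction = 7 / 18 = 7/18 (gcd(7,18)=1) = 7/18

Answer: 7/18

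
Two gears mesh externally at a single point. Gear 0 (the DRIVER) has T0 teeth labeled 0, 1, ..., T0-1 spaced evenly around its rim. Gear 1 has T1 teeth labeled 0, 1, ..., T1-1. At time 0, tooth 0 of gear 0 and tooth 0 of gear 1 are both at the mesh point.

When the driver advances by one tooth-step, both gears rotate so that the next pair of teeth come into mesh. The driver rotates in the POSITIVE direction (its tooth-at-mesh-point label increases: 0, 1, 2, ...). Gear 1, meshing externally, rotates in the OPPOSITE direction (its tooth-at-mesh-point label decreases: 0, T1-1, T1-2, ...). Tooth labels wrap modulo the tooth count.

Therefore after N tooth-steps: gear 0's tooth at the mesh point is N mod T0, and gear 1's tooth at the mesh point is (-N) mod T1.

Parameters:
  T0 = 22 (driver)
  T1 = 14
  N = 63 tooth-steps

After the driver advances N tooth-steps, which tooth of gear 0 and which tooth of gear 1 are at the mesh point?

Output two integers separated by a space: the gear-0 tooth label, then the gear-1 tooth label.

Answer: 19 7

Derivation:
Gear 0 (driver, T0=22): tooth at mesh = N mod T0
  63 = 2 * 22 + 19, so 63 mod 22 = 19
  gear 0 tooth = 19
Gear 1 (driven, T1=14): tooth at mesh = (-N) mod T1
  63 = 4 * 14 + 7, so 63 mod 14 = 7
  (-63) mod 14 = (-7) mod 14 = 14 - 7 = 7
Mesh after 63 steps: gear-0 tooth 19 meets gear-1 tooth 7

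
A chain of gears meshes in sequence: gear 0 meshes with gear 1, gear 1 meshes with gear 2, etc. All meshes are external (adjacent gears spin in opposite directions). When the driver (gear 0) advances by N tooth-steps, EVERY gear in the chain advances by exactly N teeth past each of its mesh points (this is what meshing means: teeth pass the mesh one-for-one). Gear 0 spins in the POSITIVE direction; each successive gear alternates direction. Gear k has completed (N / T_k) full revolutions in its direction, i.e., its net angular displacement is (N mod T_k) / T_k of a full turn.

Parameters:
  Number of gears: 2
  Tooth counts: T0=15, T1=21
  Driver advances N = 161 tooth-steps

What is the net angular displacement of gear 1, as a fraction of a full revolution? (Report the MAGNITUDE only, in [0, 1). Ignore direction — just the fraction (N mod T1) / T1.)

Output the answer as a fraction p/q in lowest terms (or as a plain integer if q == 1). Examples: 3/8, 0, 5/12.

Answer: 2/3

Derivation:
Chain of 2 gears, tooth counts: [15, 21]
  gear 0: T0=15, direction=positive, advance = 161 mod 15 = 11 teeth = 11/15 turn
  gear 1: T1=21, direction=negative, advance = 161 mod 21 = 14 teeth = 14/21 turn
Gear 1: 161 mod 21 = 14
Fraction = 14 / 21 = 2/3 (gcd(14,21)=7) = 2/3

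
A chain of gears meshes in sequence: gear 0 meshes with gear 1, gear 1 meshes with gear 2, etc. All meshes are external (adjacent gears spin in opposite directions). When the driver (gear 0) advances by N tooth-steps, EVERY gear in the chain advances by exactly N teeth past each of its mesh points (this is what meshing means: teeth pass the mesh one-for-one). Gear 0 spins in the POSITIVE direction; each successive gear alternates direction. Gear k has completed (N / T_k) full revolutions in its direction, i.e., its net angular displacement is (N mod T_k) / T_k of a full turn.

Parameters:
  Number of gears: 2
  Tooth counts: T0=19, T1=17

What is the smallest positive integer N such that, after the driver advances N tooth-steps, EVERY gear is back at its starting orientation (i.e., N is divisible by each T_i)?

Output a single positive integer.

Answer: 323

Derivation:
Gear k returns to start when N is a multiple of T_k.
All gears at start simultaneously when N is a common multiple of [19, 17]; the smallest such N is lcm(19, 17).
Start: lcm = T0 = 19
Fold in T1=17: gcd(19, 17) = 1; lcm(19, 17) = 19 * 17 / 1 = 323 / 1 = 323
Full cycle length = 323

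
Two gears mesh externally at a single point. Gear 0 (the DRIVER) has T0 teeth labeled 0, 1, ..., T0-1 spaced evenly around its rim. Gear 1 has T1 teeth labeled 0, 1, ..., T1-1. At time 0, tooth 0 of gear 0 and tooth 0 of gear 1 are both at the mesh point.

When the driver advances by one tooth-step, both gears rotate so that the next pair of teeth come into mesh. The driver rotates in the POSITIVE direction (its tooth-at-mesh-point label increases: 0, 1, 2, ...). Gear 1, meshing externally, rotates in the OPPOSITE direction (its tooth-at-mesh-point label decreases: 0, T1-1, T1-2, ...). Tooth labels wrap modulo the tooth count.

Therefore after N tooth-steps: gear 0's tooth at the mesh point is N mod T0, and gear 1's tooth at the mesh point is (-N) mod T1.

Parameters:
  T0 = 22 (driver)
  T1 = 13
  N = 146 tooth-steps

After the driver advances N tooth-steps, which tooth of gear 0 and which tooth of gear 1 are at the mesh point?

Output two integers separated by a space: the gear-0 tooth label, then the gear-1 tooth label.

Gear 0 (driver, T0=22): tooth at mesh = N mod T0
  146 = 6 * 22 + 14, so 146 mod 22 = 14
  gear 0 tooth = 14
Gear 1 (driven, T1=13): tooth at mesh = (-N) mod T1
  146 = 11 * 13 + 3, so 146 mod 13 = 3
  (-146) mod 13 = (-3) mod 13 = 13 - 3 = 10
Mesh after 146 steps: gear-0 tooth 14 meets gear-1 tooth 10

Answer: 14 10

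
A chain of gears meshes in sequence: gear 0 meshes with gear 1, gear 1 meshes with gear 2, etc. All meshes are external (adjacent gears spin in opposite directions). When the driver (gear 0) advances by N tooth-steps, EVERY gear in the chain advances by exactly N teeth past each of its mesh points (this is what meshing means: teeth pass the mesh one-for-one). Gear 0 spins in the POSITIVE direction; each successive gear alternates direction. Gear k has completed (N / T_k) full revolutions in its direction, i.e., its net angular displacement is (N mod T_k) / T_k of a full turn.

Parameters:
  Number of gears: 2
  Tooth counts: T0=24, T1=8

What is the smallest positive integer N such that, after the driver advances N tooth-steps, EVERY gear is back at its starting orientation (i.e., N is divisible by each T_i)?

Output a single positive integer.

Gear k returns to start when N is a multiple of T_k.
All gears at start simultaneously when N is a common multiple of [24, 8]; the smallest such N is lcm(24, 8).
Start: lcm = T0 = 24
Fold in T1=8: gcd(24, 8) = 8; lcm(24, 8) = 24 * 8 / 8 = 192 / 8 = 24
Full cycle length = 24

Answer: 24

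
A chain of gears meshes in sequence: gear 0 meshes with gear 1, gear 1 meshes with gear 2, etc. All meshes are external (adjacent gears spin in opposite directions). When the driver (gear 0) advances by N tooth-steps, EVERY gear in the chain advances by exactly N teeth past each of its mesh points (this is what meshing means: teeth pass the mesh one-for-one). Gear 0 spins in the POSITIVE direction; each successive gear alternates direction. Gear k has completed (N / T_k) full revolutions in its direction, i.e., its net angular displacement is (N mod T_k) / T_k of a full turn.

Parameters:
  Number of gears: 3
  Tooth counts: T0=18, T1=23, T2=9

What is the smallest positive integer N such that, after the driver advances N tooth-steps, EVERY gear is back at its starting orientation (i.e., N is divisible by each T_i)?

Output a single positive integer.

Answer: 414

Derivation:
Gear k returns to start when N is a multiple of T_k.
All gears at start simultaneously when N is a common multiple of [18, 23, 9]; the smallest such N is lcm(18, 23, 9).
Start: lcm = T0 = 18
Fold in T1=23: gcd(18, 23) = 1; lcm(18, 23) = 18 * 23 / 1 = 414 / 1 = 414
Fold in T2=9: gcd(414, 9) = 9; lcm(414, 9) = 414 * 9 / 9 = 3726 / 9 = 414
Full cycle length = 414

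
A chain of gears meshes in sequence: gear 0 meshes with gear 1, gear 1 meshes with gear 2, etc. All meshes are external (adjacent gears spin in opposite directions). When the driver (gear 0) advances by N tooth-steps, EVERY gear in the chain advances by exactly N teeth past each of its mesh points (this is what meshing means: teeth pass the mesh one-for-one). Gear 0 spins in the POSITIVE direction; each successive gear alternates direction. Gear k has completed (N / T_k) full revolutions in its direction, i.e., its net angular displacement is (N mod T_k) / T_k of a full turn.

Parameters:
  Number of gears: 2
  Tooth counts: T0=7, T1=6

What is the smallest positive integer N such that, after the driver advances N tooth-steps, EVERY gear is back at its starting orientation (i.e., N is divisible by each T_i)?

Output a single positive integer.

Gear k returns to start when N is a multiple of T_k.
All gears at start simultaneously when N is a common multiple of [7, 6]; the smallest such N is lcm(7, 6).
Start: lcm = T0 = 7
Fold in T1=6: gcd(7, 6) = 1; lcm(7, 6) = 7 * 6 / 1 = 42 / 1 = 42
Full cycle length = 42

Answer: 42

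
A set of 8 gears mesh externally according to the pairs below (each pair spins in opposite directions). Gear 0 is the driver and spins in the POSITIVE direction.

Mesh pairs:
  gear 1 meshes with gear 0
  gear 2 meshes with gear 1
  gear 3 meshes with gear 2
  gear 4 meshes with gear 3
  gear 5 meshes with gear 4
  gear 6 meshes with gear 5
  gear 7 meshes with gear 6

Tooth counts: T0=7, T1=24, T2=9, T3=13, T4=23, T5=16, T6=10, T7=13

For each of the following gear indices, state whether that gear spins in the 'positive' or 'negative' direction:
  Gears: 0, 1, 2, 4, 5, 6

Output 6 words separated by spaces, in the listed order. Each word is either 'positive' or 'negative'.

Gear 0 (driver): positive (depth 0)
  gear 1: meshes with gear 0 -> depth 1 -> negative (opposite of gear 0)
  gear 2: meshes with gear 1 -> depth 2 -> positive (opposite of gear 1)
  gear 3: meshes with gear 2 -> depth 3 -> negative (opposite of gear 2)
  gear 4: meshes with gear 3 -> depth 4 -> positive (opposite of gear 3)
  gear 5: meshes with gear 4 -> depth 5 -> negative (opposite of gear 4)
  gear 6: meshes with gear 5 -> depth 6 -> positive (opposite of gear 5)
  gear 7: meshes with gear 6 -> depth 7 -> negative (opposite of gear 6)
Queried indices 0, 1, 2, 4, 5, 6 -> positive, negative, positive, positive, negative, positive

Answer: positive negative positive positive negative positive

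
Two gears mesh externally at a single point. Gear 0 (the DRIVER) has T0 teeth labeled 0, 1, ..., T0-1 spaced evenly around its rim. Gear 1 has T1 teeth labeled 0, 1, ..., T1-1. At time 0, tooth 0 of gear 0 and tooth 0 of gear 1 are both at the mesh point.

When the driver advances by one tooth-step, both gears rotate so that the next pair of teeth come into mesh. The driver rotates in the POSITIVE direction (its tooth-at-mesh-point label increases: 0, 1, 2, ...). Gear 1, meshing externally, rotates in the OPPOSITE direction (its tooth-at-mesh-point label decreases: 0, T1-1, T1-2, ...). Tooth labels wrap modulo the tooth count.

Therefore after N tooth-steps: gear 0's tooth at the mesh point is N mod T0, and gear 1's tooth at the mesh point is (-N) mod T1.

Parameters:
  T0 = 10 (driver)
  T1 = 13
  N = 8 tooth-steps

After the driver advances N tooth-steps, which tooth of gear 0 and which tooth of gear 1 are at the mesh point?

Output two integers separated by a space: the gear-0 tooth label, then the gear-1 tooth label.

Gear 0 (driver, T0=10): tooth at mesh = N mod T0
  8 = 0 * 10 + 8, so 8 mod 10 = 8
  gear 0 tooth = 8
Gear 1 (driven, T1=13): tooth at mesh = (-N) mod T1
  8 = 0 * 13 + 8, so 8 mod 13 = 8
  (-8) mod 13 = (-8) mod 13 = 13 - 8 = 5
Mesh after 8 steps: gear-0 tooth 8 meets gear-1 tooth 5

Answer: 8 5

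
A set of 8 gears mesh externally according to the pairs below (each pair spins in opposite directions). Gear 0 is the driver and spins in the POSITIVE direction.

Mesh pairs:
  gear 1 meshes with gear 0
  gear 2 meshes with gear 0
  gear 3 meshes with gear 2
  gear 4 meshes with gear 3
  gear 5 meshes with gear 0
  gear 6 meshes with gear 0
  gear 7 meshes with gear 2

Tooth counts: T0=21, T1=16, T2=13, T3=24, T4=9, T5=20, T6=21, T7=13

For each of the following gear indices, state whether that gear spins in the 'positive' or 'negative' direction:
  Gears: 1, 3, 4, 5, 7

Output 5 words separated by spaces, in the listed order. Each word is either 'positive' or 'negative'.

Answer: negative positive negative negative positive

Derivation:
Gear 0 (driver): positive (depth 0)
  gear 1: meshes with gear 0 -> depth 1 -> negative (opposite of gear 0)
  gear 2: meshes with gear 0 -> depth 1 -> negative (opposite of gear 0)
  gear 3: meshes with gear 2 -> depth 2 -> positive (opposite of gear 2)
  gear 4: meshes with gear 3 -> depth 3 -> negative (opposite of gear 3)
  gear 5: meshes with gear 0 -> depth 1 -> negative (opposite of gear 0)
  gear 6: meshes with gear 0 -> depth 1 -> negative (opposite of gear 0)
  gear 7: meshes with gear 2 -> depth 2 -> positive (opposite of gear 2)
Queried indices 1, 3, 4, 5, 7 -> negative, positive, negative, negative, positive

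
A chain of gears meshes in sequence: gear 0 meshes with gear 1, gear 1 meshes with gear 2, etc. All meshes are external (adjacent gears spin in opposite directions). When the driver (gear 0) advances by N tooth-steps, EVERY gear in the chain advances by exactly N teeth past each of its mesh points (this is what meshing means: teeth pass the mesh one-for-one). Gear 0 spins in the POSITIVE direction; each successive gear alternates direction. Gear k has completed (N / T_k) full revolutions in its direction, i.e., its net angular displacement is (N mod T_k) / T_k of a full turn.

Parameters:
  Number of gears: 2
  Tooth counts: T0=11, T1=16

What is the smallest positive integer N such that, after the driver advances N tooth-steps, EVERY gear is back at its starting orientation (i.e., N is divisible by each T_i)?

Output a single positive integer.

Answer: 176

Derivation:
Gear k returns to start when N is a multiple of T_k.
All gears at start simultaneously when N is a common multiple of [11, 16]; the smallest such N is lcm(11, 16).
Start: lcm = T0 = 11
Fold in T1=16: gcd(11, 16) = 1; lcm(11, 16) = 11 * 16 / 1 = 176 / 1 = 176
Full cycle length = 176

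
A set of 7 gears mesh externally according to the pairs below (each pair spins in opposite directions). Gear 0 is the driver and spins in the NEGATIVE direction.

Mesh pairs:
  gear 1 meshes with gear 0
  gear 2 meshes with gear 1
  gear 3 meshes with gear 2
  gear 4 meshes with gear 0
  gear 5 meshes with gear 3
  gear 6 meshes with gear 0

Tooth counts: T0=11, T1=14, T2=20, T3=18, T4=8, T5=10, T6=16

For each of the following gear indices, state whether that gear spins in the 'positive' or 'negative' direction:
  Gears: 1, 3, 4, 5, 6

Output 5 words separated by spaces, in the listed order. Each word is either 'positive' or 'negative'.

Gear 0 (driver): negative (depth 0)
  gear 1: meshes with gear 0 -> depth 1 -> positive (opposite of gear 0)
  gear 2: meshes with gear 1 -> depth 2 -> negative (opposite of gear 1)
  gear 3: meshes with gear 2 -> depth 3 -> positive (opposite of gear 2)
  gear 4: meshes with gear 0 -> depth 1 -> positive (opposite of gear 0)
  gear 5: meshes with gear 3 -> depth 4 -> negative (opposite of gear 3)
  gear 6: meshes with gear 0 -> depth 1 -> positive (opposite of gear 0)
Queried indices 1, 3, 4, 5, 6 -> positive, positive, positive, negative, positive

Answer: positive positive positive negative positive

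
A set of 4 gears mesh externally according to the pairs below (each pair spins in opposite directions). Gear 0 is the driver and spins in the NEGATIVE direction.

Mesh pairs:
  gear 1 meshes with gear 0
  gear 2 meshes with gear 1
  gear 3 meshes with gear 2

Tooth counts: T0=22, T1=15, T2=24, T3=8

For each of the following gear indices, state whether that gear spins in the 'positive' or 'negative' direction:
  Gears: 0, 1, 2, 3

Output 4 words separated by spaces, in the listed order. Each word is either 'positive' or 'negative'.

Answer: negative positive negative positive

Derivation:
Gear 0 (driver): negative (depth 0)
  gear 1: meshes with gear 0 -> depth 1 -> positive (opposite of gear 0)
  gear 2: meshes with gear 1 -> depth 2 -> negative (opposite of gear 1)
  gear 3: meshes with gear 2 -> depth 3 -> positive (opposite of gear 2)
Queried indices 0, 1, 2, 3 -> negative, positive, negative, positive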